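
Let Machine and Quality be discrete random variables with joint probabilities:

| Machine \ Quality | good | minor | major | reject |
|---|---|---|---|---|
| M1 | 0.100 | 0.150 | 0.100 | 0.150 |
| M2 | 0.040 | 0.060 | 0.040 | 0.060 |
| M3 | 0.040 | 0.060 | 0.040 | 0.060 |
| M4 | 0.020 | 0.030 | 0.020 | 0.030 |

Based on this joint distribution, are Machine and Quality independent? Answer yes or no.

Every cell satisfies P(Machine,Quality) = P(Machine)·P(Quality). For instance P(Machine=M2) = 0.200, P(Quality=minor) = 0.300, and 0.200×0.300 = 0.060 matches the joint entry. So Machine and Quality are independent.

yes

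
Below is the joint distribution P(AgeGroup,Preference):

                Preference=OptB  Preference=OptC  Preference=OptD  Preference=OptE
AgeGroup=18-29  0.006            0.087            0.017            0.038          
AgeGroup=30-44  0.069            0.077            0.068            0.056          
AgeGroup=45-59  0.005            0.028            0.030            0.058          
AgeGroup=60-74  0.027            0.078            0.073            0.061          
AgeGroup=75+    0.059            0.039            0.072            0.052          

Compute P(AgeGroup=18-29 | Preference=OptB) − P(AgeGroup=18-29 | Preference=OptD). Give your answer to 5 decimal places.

P(Preference=OptB) = 0.006 + 0.069 + 0.005 + 0.027 + 0.059 = 0.166; P(AgeGroup=18-29 | Preference=OptB) = 0.006/0.166 = 0.036145.
P(Preference=OptD) = 0.017 + 0.068 + 0.030 + 0.073 + 0.072 = 0.260; P(AgeGroup=18-29 | Preference=OptD) = 0.017/0.260 = 0.065385.
Difference = -0.02924.

-0.02924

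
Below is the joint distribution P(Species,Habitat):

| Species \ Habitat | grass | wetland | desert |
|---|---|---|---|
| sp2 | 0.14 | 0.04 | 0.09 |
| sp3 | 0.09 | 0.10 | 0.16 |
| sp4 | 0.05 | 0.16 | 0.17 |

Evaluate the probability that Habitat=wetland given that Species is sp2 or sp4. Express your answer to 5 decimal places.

0.30769

P(Species=sp2) = 0.14 + 0.04 + 0.09 = 0.27.
P(Species=sp4) = 0.05 + 0.16 + 0.17 = 0.38.
P(Species ∈ {sp2, sp4}) = 0.27 + 0.38 = 0.65; P(Habitat=wetland, Species ∈ {sp2, sp4}) = 0.04 + 0.16 = 0.20.
P(Habitat=wetland | Species ∈ {sp2, sp4}) = 0.20/0.65 = 0.30769.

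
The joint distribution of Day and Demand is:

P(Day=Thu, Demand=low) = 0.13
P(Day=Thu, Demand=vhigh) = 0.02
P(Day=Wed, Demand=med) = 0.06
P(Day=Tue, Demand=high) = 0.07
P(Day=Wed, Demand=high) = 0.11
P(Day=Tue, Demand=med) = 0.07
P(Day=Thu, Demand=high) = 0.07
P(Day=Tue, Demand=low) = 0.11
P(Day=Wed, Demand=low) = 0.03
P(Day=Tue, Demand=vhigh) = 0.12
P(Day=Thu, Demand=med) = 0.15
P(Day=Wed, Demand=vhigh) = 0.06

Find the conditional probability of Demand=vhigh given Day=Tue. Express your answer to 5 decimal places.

P(Day=Tue) = 0.11 + 0.07 + 0.07 + 0.12 = 0.37.
P(Demand=vhigh | Day=Tue) = 0.12/0.37 = 0.32432.

0.32432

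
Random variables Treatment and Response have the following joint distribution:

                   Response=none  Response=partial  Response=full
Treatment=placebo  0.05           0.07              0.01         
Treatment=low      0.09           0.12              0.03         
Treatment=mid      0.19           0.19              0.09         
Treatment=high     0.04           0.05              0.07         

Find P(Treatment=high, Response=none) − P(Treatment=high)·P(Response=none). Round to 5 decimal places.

-0.01920

P(Treatment=high) = 0.04 + 0.05 + 0.07 = 0.16.
P(Response=none) = 0.05 + 0.09 + 0.19 + 0.04 = 0.37.
P(Treatment=high, Response=none) − P(Treatment=high)P(Response=none) = 0.04 − 0.16×0.37 = -0.01920.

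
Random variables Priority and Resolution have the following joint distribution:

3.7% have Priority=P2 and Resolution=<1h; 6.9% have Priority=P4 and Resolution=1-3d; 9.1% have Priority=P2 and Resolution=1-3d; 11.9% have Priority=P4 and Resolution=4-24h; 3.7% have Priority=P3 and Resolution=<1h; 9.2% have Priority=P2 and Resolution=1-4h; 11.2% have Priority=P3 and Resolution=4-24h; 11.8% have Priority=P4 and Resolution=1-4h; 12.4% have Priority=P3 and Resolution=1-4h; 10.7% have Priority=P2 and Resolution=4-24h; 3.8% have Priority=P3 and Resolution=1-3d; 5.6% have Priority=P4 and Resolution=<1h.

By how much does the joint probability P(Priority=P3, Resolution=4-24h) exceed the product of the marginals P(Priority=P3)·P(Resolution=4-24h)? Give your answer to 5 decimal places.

P(Priority=P3) = 0.037 + 0.124 + 0.112 + 0.038 = 0.311.
P(Resolution=4-24h) = 0.107 + 0.112 + 0.119 = 0.338.
P(Priority=P3, Resolution=4-24h) − P(Priority=P3)P(Resolution=4-24h) = 0.112 − 0.311×0.338 = 0.00688.

0.00688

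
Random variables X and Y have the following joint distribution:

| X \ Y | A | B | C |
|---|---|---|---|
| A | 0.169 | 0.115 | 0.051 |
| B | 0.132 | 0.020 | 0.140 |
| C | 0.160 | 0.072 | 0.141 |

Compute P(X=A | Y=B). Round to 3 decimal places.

P(Y=B) = 0.115 + 0.020 + 0.072 = 0.207.
P(X=A | Y=B) = 0.115/0.207 = 0.556.

0.556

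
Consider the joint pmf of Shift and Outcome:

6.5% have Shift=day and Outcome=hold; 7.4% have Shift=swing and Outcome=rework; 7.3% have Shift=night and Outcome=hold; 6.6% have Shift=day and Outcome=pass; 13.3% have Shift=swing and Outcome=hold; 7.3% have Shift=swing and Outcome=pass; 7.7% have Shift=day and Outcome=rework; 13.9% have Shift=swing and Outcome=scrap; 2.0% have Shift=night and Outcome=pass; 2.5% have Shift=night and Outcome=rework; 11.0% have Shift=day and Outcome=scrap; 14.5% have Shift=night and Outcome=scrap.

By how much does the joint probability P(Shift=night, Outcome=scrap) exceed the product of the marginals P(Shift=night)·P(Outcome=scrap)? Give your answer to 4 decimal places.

0.0414

P(Shift=night) = 0.020 + 0.025 + 0.145 + 0.073 = 0.263.
P(Outcome=scrap) = 0.110 + 0.139 + 0.145 = 0.394.
P(Shift=night, Outcome=scrap) − P(Shift=night)P(Outcome=scrap) = 0.145 − 0.263×0.394 = 0.0414.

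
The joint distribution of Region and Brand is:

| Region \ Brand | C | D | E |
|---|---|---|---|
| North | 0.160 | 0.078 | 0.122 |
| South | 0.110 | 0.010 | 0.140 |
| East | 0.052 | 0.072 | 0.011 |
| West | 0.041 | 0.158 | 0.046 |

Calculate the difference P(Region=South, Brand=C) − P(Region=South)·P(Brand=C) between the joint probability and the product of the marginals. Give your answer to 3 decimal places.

P(Region=South) = 0.110 + 0.010 + 0.140 = 0.260.
P(Brand=C) = 0.160 + 0.110 + 0.052 + 0.041 = 0.363.
P(Region=South, Brand=C) − P(Region=South)P(Brand=C) = 0.110 − 0.260×0.363 = 0.016.

0.016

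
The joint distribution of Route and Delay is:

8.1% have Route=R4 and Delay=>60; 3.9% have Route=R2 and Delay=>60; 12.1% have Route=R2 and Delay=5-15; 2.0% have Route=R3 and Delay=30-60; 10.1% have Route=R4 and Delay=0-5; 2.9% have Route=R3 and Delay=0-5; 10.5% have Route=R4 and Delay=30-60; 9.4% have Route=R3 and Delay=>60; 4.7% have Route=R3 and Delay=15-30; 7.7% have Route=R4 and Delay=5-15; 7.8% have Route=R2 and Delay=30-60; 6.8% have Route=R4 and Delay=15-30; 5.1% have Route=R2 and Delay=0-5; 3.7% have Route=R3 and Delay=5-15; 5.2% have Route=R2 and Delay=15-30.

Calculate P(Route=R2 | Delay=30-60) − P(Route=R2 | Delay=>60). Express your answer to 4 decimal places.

P(Delay=30-60) = 0.078 + 0.020 + 0.105 = 0.203; P(Route=R2 | Delay=30-60) = 0.078/0.203 = 0.38424.
P(Delay=>60) = 0.039 + 0.094 + 0.081 = 0.214; P(Route=R2 | Delay=>60) = 0.039/0.214 = 0.18224.
Difference = 0.2020.

0.2020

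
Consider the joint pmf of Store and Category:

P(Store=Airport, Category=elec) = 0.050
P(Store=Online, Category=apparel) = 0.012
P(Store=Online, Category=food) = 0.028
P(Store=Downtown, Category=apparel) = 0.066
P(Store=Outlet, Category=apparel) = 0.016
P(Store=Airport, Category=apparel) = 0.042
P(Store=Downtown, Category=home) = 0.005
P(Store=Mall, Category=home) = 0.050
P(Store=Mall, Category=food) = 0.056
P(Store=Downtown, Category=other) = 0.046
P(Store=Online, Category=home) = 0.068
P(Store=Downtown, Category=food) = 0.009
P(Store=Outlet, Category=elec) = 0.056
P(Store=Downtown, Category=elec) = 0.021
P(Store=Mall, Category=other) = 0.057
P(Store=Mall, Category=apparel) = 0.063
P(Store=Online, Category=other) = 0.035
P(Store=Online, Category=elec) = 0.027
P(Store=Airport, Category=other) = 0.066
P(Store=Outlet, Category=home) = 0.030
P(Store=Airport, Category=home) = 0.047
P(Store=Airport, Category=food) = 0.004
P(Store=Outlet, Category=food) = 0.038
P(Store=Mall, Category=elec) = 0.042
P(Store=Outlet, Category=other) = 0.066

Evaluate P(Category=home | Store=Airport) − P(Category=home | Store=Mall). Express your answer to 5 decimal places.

0.03831

P(Store=Airport) = 0.004 + 0.042 + 0.050 + 0.047 + 0.066 = 0.209; P(Category=home | Store=Airport) = 0.047/0.209 = 0.224880.
P(Store=Mall) = 0.056 + 0.063 + 0.042 + 0.050 + 0.057 = 0.268; P(Category=home | Store=Mall) = 0.050/0.268 = 0.186567.
Difference = 0.03831.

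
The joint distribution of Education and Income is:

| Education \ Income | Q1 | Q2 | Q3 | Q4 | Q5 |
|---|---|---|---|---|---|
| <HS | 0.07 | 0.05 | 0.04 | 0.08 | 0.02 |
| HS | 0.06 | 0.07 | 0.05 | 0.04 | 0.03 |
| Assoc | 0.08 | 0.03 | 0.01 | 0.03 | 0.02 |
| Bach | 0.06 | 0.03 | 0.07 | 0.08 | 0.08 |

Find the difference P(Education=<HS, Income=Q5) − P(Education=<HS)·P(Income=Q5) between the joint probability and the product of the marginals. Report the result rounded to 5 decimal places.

P(Education=<HS) = 0.07 + 0.05 + 0.04 + 0.08 + 0.02 = 0.26.
P(Income=Q5) = 0.02 + 0.03 + 0.02 + 0.08 = 0.15.
P(Education=<HS, Income=Q5) − P(Education=<HS)P(Income=Q5) = 0.02 − 0.26×0.15 = -0.01900.

-0.01900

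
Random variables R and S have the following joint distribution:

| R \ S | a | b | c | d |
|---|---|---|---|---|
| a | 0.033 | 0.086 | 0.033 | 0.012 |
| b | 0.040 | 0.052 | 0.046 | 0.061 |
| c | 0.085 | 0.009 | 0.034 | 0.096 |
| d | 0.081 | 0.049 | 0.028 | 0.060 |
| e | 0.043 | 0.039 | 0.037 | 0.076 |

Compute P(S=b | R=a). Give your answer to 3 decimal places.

P(R=a) = 0.033 + 0.086 + 0.033 + 0.012 = 0.164.
P(S=b | R=a) = 0.086/0.164 = 0.524.

0.524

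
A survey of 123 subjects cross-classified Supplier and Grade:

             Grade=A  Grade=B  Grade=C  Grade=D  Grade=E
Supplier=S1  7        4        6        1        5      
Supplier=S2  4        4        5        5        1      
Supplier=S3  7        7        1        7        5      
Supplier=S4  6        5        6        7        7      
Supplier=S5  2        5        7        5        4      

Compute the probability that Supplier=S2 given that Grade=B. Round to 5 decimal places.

Total with Grade=B: 4 + 4 + 7 + 5 + 5 = 25.
P(Supplier=S2 | Grade=B) = 4/25 = 0.16000.

0.16000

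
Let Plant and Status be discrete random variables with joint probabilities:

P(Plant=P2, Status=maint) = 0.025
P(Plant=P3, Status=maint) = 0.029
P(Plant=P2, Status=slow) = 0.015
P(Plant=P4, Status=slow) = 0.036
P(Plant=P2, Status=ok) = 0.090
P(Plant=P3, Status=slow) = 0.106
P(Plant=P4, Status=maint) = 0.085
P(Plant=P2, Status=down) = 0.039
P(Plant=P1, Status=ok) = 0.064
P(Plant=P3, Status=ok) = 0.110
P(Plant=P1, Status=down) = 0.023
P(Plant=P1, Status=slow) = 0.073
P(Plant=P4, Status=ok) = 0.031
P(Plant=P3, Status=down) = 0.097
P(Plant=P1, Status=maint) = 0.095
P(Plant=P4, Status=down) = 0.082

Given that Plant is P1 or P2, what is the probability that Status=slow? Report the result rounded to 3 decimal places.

P(Plant=P1) = 0.064 + 0.073 + 0.023 + 0.095 = 0.255.
P(Plant=P2) = 0.090 + 0.015 + 0.039 + 0.025 = 0.169.
P(Plant ∈ {P1, P2}) = 0.255 + 0.169 = 0.424; P(Status=slow, Plant ∈ {P1, P2}) = 0.073 + 0.015 = 0.088.
P(Status=slow | Plant ∈ {P1, P2}) = 0.088/0.424 = 0.208.

0.208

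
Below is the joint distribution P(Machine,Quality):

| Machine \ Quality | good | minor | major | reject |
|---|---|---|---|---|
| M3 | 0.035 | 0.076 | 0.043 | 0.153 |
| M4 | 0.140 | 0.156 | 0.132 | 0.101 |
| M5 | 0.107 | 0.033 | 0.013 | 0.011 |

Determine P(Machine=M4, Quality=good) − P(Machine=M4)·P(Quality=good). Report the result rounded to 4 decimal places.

-0.0092

P(Machine=M4) = 0.140 + 0.156 + 0.132 + 0.101 = 0.529.
P(Quality=good) = 0.035 + 0.140 + 0.107 = 0.282.
P(Machine=M4, Quality=good) − P(Machine=M4)P(Quality=good) = 0.140 − 0.529×0.282 = -0.0092.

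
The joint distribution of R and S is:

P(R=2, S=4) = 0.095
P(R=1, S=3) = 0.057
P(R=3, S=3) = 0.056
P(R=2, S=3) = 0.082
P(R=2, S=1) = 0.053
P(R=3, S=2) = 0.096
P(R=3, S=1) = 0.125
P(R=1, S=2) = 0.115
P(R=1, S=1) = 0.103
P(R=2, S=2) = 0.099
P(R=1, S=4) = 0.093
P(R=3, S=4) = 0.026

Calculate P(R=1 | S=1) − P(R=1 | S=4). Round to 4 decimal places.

P(S=1) = 0.103 + 0.053 + 0.125 = 0.281; P(R=1 | S=1) = 0.103/0.281 = 0.36655.
P(S=4) = 0.093 + 0.095 + 0.026 = 0.214; P(R=1 | S=4) = 0.093/0.214 = 0.43458.
Difference = -0.0680.

-0.0680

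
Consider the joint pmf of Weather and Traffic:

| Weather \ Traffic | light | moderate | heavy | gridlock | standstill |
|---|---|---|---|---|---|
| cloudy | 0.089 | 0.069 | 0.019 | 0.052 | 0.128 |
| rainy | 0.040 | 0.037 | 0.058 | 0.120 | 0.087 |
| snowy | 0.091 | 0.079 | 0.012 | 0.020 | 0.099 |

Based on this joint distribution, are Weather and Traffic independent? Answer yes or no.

P(Weather=rainy) = 0.342 and P(Traffic=gridlock) = 0.192, so their product is 0.06566, but P(Weather=rainy, Traffic=gridlock) = 0.120. Since these differ, Weather and Traffic are not independent.

no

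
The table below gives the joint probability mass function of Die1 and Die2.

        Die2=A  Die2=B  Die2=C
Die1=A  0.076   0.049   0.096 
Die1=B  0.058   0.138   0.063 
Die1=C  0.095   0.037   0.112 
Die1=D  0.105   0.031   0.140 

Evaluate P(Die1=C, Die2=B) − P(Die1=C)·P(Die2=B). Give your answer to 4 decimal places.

-0.0252

P(Die1=C) = 0.095 + 0.037 + 0.112 = 0.244.
P(Die2=B) = 0.049 + 0.138 + 0.037 + 0.031 = 0.255.
P(Die1=C, Die2=B) − P(Die1=C)P(Die2=B) = 0.037 − 0.244×0.255 = -0.0252.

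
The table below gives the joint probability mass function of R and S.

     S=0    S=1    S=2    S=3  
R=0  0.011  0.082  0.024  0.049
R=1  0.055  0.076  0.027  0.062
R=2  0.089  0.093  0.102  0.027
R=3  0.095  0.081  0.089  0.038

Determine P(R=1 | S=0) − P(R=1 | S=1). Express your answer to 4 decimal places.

P(S=0) = 0.011 + 0.055 + 0.089 + 0.095 = 0.250; P(R=1 | S=0) = 0.055/0.250 = 0.22000.
P(S=1) = 0.082 + 0.076 + 0.093 + 0.081 = 0.332; P(R=1 | S=1) = 0.076/0.332 = 0.22892.
Difference = -0.0089.

-0.0089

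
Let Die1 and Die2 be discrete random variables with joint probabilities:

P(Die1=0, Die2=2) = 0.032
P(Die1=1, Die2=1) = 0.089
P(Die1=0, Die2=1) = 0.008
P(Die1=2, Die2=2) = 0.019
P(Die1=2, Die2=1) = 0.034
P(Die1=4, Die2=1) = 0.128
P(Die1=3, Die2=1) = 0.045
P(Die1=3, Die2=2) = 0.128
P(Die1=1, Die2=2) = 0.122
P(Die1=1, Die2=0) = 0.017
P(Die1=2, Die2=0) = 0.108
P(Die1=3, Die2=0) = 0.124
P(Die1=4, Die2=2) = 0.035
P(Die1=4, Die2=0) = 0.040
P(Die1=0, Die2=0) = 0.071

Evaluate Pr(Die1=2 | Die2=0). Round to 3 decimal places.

0.300

P(Die2=0) = 0.071 + 0.017 + 0.108 + 0.124 + 0.040 = 0.360.
P(Die1=2 | Die2=0) = 0.108/0.360 = 0.300.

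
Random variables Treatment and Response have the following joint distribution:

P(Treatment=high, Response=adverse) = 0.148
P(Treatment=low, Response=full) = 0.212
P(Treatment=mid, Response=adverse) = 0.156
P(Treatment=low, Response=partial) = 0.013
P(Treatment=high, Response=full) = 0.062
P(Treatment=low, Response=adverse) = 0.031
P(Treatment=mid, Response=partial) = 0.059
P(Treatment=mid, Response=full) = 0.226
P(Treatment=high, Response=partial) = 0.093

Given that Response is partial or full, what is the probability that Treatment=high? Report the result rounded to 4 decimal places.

0.2331

P(Response=partial) = 0.013 + 0.059 + 0.093 = 0.165.
P(Response=full) = 0.212 + 0.226 + 0.062 = 0.500.
P(Response ∈ {partial, full}) = 0.165 + 0.500 = 0.665; P(Treatment=high, Response ∈ {partial, full}) = 0.093 + 0.062 = 0.155.
P(Treatment=high | Response ∈ {partial, full}) = 0.155/0.665 = 0.2331.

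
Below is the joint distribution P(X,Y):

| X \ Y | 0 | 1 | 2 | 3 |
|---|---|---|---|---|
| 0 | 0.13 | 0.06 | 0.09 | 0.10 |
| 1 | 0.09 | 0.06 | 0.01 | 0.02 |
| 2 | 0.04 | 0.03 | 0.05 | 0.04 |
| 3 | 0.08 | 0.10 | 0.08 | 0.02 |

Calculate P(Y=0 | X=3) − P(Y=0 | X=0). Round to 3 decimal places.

-0.056

P(X=3) = 0.08 + 0.10 + 0.08 + 0.02 = 0.28; P(Y=0 | X=3) = 0.08/0.28 = 0.2857.
P(X=0) = 0.13 + 0.06 + 0.09 + 0.10 = 0.38; P(Y=0 | X=0) = 0.13/0.38 = 0.3421.
Difference = -0.056.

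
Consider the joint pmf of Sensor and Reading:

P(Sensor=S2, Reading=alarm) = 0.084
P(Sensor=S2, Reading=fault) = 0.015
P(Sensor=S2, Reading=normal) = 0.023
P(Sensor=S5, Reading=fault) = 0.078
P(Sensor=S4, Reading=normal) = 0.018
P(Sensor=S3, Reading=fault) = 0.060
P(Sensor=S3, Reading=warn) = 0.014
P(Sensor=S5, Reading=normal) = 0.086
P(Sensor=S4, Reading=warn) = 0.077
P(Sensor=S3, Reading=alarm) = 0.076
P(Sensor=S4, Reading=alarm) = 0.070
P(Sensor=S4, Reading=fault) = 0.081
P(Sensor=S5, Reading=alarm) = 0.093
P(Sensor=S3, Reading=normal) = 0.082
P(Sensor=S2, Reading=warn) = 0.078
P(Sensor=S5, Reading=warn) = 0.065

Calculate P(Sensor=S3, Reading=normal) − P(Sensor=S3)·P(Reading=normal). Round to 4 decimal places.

0.0335

P(Sensor=S3) = 0.082 + 0.014 + 0.076 + 0.060 = 0.232.
P(Reading=normal) = 0.023 + 0.082 + 0.018 + 0.086 = 0.209.
P(Sensor=S3, Reading=normal) − P(Sensor=S3)P(Reading=normal) = 0.082 − 0.232×0.209 = 0.0335.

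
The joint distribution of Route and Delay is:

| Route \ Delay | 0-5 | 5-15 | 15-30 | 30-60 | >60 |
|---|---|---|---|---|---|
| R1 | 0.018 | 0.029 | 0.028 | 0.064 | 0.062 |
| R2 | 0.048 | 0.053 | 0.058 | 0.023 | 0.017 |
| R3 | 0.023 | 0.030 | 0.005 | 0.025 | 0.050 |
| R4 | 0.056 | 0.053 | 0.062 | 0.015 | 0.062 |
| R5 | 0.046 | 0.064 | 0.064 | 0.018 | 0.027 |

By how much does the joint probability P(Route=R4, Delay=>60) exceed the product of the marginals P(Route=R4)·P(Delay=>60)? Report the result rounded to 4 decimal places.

0.0079

P(Route=R4) = 0.056 + 0.053 + 0.062 + 0.015 + 0.062 = 0.248.
P(Delay=>60) = 0.062 + 0.017 + 0.050 + 0.062 + 0.027 = 0.218.
P(Route=R4, Delay=>60) − P(Route=R4)P(Delay=>60) = 0.062 − 0.248×0.218 = 0.0079.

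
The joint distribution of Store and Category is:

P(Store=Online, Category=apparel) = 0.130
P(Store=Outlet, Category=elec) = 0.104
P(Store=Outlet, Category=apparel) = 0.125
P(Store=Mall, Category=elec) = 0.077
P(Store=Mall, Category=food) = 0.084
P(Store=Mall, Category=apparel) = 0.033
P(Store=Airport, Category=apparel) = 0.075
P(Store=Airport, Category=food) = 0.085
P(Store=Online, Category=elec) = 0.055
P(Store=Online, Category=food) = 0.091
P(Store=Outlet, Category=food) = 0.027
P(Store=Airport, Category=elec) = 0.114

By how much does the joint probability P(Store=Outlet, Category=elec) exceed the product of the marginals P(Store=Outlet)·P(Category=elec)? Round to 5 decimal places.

P(Store=Outlet) = 0.027 + 0.125 + 0.104 = 0.256.
P(Category=elec) = 0.077 + 0.114 + 0.104 + 0.055 = 0.350.
P(Store=Outlet, Category=elec) − P(Store=Outlet)P(Category=elec) = 0.104 − 0.256×0.350 = 0.01440.

0.01440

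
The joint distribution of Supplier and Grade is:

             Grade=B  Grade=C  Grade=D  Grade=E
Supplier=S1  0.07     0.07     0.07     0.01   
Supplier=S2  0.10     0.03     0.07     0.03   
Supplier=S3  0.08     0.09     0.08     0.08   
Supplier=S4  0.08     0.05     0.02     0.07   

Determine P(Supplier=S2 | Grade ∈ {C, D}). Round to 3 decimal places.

0.208

P(Grade=C) = 0.07 + 0.03 + 0.09 + 0.05 = 0.24.
P(Grade=D) = 0.07 + 0.07 + 0.08 + 0.02 = 0.24.
P(Grade ∈ {C, D}) = 0.24 + 0.24 = 0.48; P(Supplier=S2, Grade ∈ {C, D}) = 0.03 + 0.07 = 0.10.
P(Supplier=S2 | Grade ∈ {C, D}) = 0.10/0.48 = 0.208.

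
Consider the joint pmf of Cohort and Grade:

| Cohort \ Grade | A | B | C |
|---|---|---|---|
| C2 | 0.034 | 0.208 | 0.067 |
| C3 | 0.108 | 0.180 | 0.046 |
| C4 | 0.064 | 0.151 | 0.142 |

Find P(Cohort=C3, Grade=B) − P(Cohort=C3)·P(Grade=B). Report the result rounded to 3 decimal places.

-0.000

P(Cohort=C3) = 0.108 + 0.180 + 0.046 = 0.334.
P(Grade=B) = 0.208 + 0.180 + 0.151 = 0.539.
P(Cohort=C3, Grade=B) − P(Cohort=C3)P(Grade=B) = 0.180 − 0.334×0.539 = -0.000.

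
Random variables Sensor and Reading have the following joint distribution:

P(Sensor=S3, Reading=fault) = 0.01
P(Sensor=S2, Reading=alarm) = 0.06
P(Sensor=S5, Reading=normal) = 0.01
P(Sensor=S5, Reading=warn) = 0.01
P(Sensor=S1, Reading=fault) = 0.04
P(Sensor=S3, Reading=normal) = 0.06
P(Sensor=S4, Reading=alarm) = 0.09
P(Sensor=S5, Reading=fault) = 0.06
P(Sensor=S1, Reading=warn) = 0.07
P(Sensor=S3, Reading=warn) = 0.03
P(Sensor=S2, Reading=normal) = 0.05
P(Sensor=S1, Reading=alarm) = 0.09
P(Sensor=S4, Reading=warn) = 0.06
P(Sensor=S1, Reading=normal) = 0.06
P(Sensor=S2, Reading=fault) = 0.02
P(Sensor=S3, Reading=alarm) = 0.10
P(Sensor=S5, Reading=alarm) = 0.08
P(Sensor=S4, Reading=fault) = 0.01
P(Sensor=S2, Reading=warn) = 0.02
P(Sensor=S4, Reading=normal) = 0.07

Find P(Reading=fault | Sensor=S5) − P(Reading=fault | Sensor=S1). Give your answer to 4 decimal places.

P(Sensor=S5) = 0.01 + 0.01 + 0.08 + 0.06 = 0.16; P(Reading=fault | Sensor=S5) = 0.06/0.16 = 0.37500.
P(Sensor=S1) = 0.06 + 0.07 + 0.09 + 0.04 = 0.26; P(Reading=fault | Sensor=S1) = 0.04/0.26 = 0.15385.
Difference = 0.2212.

0.2212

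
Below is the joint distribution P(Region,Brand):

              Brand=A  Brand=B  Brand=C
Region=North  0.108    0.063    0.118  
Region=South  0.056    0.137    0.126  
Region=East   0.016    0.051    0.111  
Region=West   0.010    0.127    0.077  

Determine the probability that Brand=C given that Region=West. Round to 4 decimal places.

0.3598

P(Region=West) = 0.010 + 0.127 + 0.077 = 0.214.
P(Brand=C | Region=West) = 0.077/0.214 = 0.3598.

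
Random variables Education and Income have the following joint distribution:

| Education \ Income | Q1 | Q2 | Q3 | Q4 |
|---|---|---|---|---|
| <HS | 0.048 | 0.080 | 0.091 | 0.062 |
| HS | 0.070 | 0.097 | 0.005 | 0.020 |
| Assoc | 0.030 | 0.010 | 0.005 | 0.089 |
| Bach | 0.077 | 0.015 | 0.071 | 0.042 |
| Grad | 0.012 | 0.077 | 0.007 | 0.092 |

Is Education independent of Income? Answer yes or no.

P(Education=Assoc) = 0.134 and P(Income=Q4) = 0.305, so their product is 0.04087, but P(Education=Assoc, Income=Q4) = 0.089. Since these differ, Education and Income are not independent.

no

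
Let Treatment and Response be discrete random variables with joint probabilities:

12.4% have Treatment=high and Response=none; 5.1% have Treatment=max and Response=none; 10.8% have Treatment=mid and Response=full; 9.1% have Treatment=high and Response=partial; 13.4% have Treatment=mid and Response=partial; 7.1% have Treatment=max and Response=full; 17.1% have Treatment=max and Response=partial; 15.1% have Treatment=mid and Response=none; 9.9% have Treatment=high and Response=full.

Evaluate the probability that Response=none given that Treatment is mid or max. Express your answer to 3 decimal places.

0.294

P(Treatment=mid) = 0.151 + 0.134 + 0.108 = 0.393.
P(Treatment=max) = 0.051 + 0.171 + 0.071 = 0.293.
P(Treatment ∈ {mid, max}) = 0.393 + 0.293 = 0.686; P(Response=none, Treatment ∈ {mid, max}) = 0.151 + 0.051 = 0.202.
P(Response=none | Treatment ∈ {mid, max}) = 0.202/0.686 = 0.294.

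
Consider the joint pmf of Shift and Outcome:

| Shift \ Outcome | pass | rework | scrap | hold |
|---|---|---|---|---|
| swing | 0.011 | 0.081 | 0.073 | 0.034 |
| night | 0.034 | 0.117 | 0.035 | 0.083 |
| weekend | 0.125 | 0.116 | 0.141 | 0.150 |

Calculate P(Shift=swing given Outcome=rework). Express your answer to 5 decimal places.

P(Outcome=rework) = 0.081 + 0.117 + 0.116 = 0.314.
P(Shift=swing | Outcome=rework) = 0.081/0.314 = 0.25796.

0.25796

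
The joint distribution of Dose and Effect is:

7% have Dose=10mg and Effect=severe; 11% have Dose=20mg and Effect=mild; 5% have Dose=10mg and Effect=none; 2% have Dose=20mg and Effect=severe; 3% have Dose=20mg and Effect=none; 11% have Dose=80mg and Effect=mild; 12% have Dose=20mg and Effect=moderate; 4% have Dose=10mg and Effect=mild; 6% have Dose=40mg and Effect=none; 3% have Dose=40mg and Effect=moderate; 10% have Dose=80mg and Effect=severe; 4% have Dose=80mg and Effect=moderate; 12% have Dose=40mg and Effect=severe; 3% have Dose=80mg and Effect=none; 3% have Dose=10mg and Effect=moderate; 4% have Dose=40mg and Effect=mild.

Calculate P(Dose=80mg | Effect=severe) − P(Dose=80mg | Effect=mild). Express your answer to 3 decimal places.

P(Effect=severe) = 0.07 + 0.02 + 0.12 + 0.10 = 0.31; P(Dose=80mg | Effect=severe) = 0.10/0.31 = 0.3226.
P(Effect=mild) = 0.04 + 0.11 + 0.04 + 0.11 = 0.30; P(Dose=80mg | Effect=mild) = 0.11/0.30 = 0.3667.
Difference = -0.044.

-0.044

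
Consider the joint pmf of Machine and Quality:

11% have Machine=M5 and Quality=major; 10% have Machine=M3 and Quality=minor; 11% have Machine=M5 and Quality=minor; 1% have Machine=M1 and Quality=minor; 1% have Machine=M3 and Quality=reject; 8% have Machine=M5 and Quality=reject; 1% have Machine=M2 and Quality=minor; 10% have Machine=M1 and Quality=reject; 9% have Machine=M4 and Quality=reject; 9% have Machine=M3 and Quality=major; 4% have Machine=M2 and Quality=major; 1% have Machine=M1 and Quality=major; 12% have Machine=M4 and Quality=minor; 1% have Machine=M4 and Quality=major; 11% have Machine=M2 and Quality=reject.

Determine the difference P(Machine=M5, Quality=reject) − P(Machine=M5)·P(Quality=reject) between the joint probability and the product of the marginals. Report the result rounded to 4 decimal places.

-0.0370

P(Machine=M5) = 0.11 + 0.11 + 0.08 = 0.30.
P(Quality=reject) = 0.10 + 0.11 + 0.01 + 0.09 + 0.08 = 0.39.
P(Machine=M5, Quality=reject) − P(Machine=M5)P(Quality=reject) = 0.08 − 0.30×0.39 = -0.0370.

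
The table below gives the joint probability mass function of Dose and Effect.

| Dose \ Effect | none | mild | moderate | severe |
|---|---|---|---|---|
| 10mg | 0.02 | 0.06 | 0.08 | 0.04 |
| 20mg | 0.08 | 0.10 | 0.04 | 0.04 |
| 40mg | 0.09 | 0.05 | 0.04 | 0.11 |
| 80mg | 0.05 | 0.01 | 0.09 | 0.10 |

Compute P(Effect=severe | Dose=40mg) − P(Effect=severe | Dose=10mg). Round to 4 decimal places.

0.1793

P(Dose=40mg) = 0.09 + 0.05 + 0.04 + 0.11 = 0.29; P(Effect=severe | Dose=40mg) = 0.11/0.29 = 0.37931.
P(Dose=10mg) = 0.02 + 0.06 + 0.08 + 0.04 = 0.20; P(Effect=severe | Dose=10mg) = 0.04/0.20 = 0.20000.
Difference = 0.1793.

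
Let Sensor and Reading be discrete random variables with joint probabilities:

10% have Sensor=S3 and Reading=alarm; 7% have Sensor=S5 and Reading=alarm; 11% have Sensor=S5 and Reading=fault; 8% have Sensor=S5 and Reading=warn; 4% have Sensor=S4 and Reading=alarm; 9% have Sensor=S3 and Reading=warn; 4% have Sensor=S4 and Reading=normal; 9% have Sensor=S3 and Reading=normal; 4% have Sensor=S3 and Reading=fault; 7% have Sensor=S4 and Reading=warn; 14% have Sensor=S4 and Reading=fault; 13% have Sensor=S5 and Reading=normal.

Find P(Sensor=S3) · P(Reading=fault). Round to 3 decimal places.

0.093

P(Sensor=S3) = 0.09 + 0.09 + 0.10 + 0.04 = 0.32.
P(Reading=fault) = 0.04 + 0.14 + 0.11 = 0.29.
Product: 0.32 × 0.29 = 0.093.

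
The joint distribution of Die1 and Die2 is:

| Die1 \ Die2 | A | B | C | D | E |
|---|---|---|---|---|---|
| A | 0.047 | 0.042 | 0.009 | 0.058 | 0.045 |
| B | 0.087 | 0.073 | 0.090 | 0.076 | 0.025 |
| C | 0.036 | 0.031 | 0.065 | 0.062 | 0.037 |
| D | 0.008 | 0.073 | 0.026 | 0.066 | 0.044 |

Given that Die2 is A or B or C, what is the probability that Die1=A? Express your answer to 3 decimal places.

0.167

P(Die2=A) = 0.047 + 0.087 + 0.036 + 0.008 = 0.178.
P(Die2=B) = 0.042 + 0.073 + 0.031 + 0.073 = 0.219.
P(Die2=C) = 0.009 + 0.090 + 0.065 + 0.026 = 0.190.
P(Die2 ∈ {A, B, C}) = 0.178 + 0.219 + 0.190 = 0.587; P(Die1=A, Die2 ∈ {A, B, C}) = 0.047 + 0.042 + 0.009 = 0.098.
P(Die1=A | Die2 ∈ {A, B, C}) = 0.098/0.587 = 0.167.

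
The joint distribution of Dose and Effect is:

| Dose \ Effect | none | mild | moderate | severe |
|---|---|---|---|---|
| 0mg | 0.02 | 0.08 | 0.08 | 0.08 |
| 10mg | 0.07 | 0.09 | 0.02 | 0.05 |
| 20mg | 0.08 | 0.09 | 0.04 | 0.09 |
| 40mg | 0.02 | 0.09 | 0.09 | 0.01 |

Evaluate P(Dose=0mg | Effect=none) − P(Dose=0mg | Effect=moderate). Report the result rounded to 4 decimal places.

P(Effect=none) = 0.02 + 0.07 + 0.08 + 0.02 = 0.19; P(Dose=0mg | Effect=none) = 0.02/0.19 = 0.10526.
P(Effect=moderate) = 0.08 + 0.02 + 0.04 + 0.09 = 0.23; P(Dose=0mg | Effect=moderate) = 0.08/0.23 = 0.34783.
Difference = -0.2426.

-0.2426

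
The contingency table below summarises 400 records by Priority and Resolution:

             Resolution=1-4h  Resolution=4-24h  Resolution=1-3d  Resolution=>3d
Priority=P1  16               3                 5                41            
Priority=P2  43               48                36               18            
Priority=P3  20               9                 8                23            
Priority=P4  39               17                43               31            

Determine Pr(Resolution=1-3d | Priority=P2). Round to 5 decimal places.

0.24828

Total with Priority=P2: 43 + 48 + 36 + 18 = 145.
P(Resolution=1-3d | Priority=P2) = 36/145 = 0.24828.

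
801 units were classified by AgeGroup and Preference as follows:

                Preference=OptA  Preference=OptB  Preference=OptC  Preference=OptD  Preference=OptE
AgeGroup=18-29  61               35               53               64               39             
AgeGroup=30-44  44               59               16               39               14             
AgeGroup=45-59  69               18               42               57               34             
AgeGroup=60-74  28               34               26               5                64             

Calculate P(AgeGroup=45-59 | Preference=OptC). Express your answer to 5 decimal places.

Total with Preference=OptC: 53 + 16 + 42 + 26 = 137.
P(AgeGroup=45-59 | Preference=OptC) = 42/137 = 0.30657.

0.30657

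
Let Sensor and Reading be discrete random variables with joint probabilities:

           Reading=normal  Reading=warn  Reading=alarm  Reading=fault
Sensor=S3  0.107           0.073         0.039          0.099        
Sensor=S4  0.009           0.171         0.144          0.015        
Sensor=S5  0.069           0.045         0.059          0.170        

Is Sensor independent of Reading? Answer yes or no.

no

P(Sensor=S4) = 0.339 and P(Reading=fault) = 0.284, so their product is 0.09628, but P(Sensor=S4, Reading=fault) = 0.015. Since these differ, Sensor and Reading are not independent.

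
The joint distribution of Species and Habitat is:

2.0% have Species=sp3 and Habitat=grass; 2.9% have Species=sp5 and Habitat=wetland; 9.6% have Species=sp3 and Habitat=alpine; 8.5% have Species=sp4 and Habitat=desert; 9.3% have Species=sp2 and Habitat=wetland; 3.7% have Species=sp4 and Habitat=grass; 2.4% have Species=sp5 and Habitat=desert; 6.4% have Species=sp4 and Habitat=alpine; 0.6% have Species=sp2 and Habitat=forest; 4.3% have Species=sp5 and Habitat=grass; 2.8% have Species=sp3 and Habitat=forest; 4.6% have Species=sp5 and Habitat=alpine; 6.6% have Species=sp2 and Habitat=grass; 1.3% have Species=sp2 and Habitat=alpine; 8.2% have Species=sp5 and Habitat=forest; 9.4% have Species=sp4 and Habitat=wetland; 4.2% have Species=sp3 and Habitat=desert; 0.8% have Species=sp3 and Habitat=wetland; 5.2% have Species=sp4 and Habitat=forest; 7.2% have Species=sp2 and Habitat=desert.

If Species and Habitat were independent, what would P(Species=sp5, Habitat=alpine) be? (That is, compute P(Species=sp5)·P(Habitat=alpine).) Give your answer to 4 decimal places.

P(Species=sp5) = 0.082 + 0.043 + 0.029 + 0.024 + 0.046 = 0.224.
P(Habitat=alpine) = 0.013 + 0.096 + 0.064 + 0.046 = 0.219.
Product: 0.224 × 0.219 = 0.0491.

0.0491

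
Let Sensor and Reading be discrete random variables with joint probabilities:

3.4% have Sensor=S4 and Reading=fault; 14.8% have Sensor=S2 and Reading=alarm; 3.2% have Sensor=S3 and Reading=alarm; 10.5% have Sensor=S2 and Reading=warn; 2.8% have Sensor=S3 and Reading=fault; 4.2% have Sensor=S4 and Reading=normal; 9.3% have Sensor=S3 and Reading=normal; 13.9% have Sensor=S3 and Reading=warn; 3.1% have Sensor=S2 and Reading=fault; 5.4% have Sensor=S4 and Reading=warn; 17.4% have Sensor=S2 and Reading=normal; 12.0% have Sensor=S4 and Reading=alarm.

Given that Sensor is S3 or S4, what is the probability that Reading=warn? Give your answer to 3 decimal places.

0.356

P(Sensor=S3) = 0.093 + 0.139 + 0.032 + 0.028 = 0.292.
P(Sensor=S4) = 0.042 + 0.054 + 0.120 + 0.034 = 0.250.
P(Sensor ∈ {S3, S4}) = 0.292 + 0.250 = 0.542; P(Reading=warn, Sensor ∈ {S3, S4}) = 0.139 + 0.054 = 0.193.
P(Reading=warn | Sensor ∈ {S3, S4}) = 0.193/0.542 = 0.356.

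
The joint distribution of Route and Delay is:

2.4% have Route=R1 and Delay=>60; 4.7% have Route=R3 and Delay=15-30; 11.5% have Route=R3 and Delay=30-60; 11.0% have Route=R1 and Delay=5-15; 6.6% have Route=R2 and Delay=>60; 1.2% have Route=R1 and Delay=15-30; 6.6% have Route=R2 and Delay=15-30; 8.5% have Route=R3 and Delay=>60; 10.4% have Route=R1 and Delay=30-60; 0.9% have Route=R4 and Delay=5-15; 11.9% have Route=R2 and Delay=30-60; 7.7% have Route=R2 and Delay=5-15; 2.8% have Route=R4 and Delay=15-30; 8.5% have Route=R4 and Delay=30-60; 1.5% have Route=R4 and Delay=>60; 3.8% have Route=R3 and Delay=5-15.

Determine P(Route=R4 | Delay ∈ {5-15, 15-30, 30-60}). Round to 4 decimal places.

0.1506

P(Delay=5-15) = 0.110 + 0.077 + 0.038 + 0.009 = 0.234.
P(Delay=15-30) = 0.012 + 0.066 + 0.047 + 0.028 = 0.153.
P(Delay=30-60) = 0.104 + 0.119 + 0.115 + 0.085 = 0.423.
P(Delay ∈ {5-15, 15-30, 30-60}) = 0.234 + 0.153 + 0.423 = 0.810; P(Route=R4, Delay ∈ {5-15, 15-30, 30-60}) = 0.009 + 0.028 + 0.085 = 0.122.
P(Route=R4 | Delay ∈ {5-15, 15-30, 30-60}) = 0.122/0.810 = 0.1506.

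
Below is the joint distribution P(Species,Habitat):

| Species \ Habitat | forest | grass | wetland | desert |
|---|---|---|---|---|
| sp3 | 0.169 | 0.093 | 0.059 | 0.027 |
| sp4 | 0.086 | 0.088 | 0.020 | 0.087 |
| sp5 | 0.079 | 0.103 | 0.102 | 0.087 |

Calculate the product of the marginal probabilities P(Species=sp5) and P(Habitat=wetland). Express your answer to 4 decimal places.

0.0672

P(Species=sp5) = 0.079 + 0.103 + 0.102 + 0.087 = 0.371.
P(Habitat=wetland) = 0.059 + 0.020 + 0.102 = 0.181.
Product: 0.371 × 0.181 = 0.0672.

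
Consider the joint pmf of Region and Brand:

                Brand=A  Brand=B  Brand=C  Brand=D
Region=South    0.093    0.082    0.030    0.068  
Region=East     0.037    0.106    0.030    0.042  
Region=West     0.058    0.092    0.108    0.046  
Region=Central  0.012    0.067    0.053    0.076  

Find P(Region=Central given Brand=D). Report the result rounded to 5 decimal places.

0.32759

P(Brand=D) = 0.068 + 0.042 + 0.046 + 0.076 = 0.232.
P(Region=Central | Brand=D) = 0.076/0.232 = 0.32759.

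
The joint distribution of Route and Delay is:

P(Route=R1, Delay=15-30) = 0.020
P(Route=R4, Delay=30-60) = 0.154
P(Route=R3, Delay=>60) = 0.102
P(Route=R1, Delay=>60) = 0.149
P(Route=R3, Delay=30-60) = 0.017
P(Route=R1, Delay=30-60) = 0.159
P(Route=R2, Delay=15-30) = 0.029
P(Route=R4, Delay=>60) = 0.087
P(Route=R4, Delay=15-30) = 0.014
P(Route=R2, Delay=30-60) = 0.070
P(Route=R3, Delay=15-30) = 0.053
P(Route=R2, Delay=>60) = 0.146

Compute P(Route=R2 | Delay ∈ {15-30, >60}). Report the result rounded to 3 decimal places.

0.292

P(Delay=15-30) = 0.020 + 0.029 + 0.053 + 0.014 = 0.116.
P(Delay=>60) = 0.149 + 0.146 + 0.102 + 0.087 = 0.484.
P(Delay ∈ {15-30, >60}) = 0.116 + 0.484 = 0.600; P(Route=R2, Delay ∈ {15-30, >60}) = 0.029 + 0.146 = 0.175.
P(Route=R2 | Delay ∈ {15-30, >60}) = 0.175/0.600 = 0.292.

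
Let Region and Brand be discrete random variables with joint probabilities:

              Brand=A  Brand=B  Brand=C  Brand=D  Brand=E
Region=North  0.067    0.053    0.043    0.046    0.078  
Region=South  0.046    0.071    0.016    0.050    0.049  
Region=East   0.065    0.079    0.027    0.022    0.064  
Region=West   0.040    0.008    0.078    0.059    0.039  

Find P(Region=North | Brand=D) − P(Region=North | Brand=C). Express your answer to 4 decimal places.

-0.0023

P(Brand=D) = 0.046 + 0.050 + 0.022 + 0.059 = 0.177; P(Region=North | Brand=D) = 0.046/0.177 = 0.25989.
P(Brand=C) = 0.043 + 0.016 + 0.027 + 0.078 = 0.164; P(Region=North | Brand=C) = 0.043/0.164 = 0.26220.
Difference = -0.0023.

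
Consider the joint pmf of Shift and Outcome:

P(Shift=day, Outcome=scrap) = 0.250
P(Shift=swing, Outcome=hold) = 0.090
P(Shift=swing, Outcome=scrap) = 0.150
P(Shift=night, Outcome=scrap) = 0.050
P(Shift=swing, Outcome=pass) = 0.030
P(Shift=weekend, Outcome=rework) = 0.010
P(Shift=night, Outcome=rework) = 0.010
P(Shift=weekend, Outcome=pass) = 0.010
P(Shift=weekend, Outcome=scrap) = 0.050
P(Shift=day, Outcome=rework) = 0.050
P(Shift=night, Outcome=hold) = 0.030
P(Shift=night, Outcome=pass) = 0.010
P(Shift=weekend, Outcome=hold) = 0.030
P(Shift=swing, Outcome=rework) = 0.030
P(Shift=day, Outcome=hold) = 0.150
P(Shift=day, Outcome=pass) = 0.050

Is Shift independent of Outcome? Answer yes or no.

yes

Every cell satisfies P(Shift,Outcome) = P(Shift)·P(Outcome). For instance P(Shift=night) = 0.100, P(Outcome=pass) = 0.100, and 0.100×0.100 = 0.010 matches the joint entry. So Shift and Outcome are independent.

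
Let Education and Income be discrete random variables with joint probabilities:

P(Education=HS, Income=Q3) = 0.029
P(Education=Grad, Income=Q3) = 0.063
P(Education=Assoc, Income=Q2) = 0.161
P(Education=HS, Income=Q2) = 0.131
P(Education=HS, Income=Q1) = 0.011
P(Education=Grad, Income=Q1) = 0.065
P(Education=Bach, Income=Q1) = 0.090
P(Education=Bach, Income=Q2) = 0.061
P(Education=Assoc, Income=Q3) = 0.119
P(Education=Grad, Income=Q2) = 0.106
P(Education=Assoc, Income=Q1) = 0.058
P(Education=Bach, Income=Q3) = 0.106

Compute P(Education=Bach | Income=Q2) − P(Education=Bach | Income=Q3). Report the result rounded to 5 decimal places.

P(Income=Q2) = 0.131 + 0.161 + 0.061 + 0.106 = 0.459; P(Education=Bach | Income=Q2) = 0.061/0.459 = 0.132898.
P(Income=Q3) = 0.029 + 0.119 + 0.106 + 0.063 = 0.317; P(Education=Bach | Income=Q3) = 0.106/0.317 = 0.334385.
Difference = -0.20149.

-0.20149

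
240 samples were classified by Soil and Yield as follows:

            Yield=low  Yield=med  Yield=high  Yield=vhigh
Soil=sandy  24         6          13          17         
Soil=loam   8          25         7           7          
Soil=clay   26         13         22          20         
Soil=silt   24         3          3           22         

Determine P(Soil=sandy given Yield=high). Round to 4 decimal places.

Total with Yield=high: 13 + 7 + 22 + 3 = 45.
P(Soil=sandy | Yield=high) = 13/45 = 0.2889.

0.2889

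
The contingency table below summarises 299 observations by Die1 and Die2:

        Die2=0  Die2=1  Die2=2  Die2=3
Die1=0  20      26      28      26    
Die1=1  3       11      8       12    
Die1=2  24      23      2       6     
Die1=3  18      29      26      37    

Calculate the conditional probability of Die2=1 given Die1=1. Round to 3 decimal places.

Total with Die1=1: 3 + 11 + 8 + 12 = 34.
P(Die2=1 | Die1=1) = 11/34 = 0.324.

0.324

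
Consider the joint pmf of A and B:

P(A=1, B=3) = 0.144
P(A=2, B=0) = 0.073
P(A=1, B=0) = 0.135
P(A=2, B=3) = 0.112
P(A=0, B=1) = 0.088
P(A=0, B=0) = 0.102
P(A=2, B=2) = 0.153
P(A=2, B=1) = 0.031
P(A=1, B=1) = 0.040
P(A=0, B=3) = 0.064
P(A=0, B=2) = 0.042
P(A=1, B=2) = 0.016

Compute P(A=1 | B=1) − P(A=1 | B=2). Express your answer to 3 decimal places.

P(B=1) = 0.088 + 0.040 + 0.031 = 0.159; P(A=1 | B=1) = 0.040/0.159 = 0.2516.
P(B=2) = 0.042 + 0.016 + 0.153 = 0.211; P(A=1 | B=2) = 0.016/0.211 = 0.0758.
Difference = 0.176.

0.176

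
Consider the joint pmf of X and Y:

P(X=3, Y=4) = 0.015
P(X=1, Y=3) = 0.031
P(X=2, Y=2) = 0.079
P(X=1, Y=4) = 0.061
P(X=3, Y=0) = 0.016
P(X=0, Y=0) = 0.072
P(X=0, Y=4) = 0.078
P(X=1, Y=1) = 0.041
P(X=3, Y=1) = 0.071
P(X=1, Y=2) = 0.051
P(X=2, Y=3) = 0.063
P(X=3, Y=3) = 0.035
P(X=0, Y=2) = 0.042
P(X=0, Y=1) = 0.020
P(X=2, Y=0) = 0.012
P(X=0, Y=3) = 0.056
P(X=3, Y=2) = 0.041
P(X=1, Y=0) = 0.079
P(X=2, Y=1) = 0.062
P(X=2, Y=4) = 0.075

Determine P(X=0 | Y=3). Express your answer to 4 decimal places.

0.3027

P(Y=3) = 0.056 + 0.031 + 0.063 + 0.035 = 0.185.
P(X=0 | Y=3) = 0.056/0.185 = 0.3027.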